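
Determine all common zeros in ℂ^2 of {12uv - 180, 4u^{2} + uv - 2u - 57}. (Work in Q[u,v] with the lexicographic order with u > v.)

{(-3, -5), (7/2, 30/7)}

Compute a lex Gröbner basis by Buchberger's algorithm.
f_1 = 12uv - 180, LT = uv.
f_2 = 4u^{2} + uv - 2u - 57, LT = u^{2}.

S(f_1,f_2): lcm = u^{2}v. S = -\tfrac{1}{4}uv^{2} + \tfrac{1}{2}uv - 15u + \tfrac{57}{4}v.
  leading term uv^{2}: subtract (-\tfrac{1}{48}v)·f_1 from -\tfrac{1}{4}uv^{2} + \tfrac{1}{2}uv - 15u + \tfrac{57}{4}v → \tfrac{1}{2}uv - 15u + \tfrac{21}{2}v
  leading term uv: subtract (\tfrac{1}{24})·f_1 from \tfrac{1}{2}uv - 15u + \tfrac{21}{2}v → -15u + \tfrac{21}{2}v + \tfrac{15}{2}
  leading term u: no divisor's leading term divides it; move -15u to the remainder.
  leading term v: no divisor's leading term divides it; move \tfrac{21}{2}v to the remainder.
  leading term 1: no divisor's leading term divides it; move \tfrac{15}{2} to the remainder.
  remainder -15u + \tfrac{21}{2}v + \tfrac{15}{2} ≠ 0; add h_3 = -15u + \tfrac{21}{2}v + \tfrac{15}{2} to the basis.

S(f_1,h_3): lcm = uv. S = \tfrac{7}{10}v^{2} + \tfrac{1}{2}v - 15.
  leading term v^{2}: no divisor's leading term divides it; move \tfrac{7}{10}v^{2} to the remainder.
  leading term v: no divisor's leading term divides it; move \tfrac{1}{2}v to the remainder.
  leading term 1: no divisor's leading term divides it; move -15 to the remainder.
  remainder \tfrac{7}{10}v^{2} + \tfrac{1}{2}v - 15 ≠ 0; add h_4 = \tfrac{7}{10}v^{2} + \tfrac{1}{2}v - 15 to the basis.

S(f_2,h_3): lcm = u^{2}. S = \tfrac{19}{20}uv - \tfrac{57}{4}.
  leading term uv: subtract (\tfrac{19}{240})·f_1 from \tfrac{19}{20}uv - \tfrac{57}{4} → 0
  remainder 0.

S(f_1,h_4): lcm = uv^{2}. S = -\tfrac{5}{7}uv + \tfrac{150}{7}u - 15v.
  leading term uv: subtract (-\tfrac{5}{84})·f_1 from -\tfrac{5}{7}uv + \tfrac{150}{7}u - 15v → \tfrac{150}{7}u - 15v - \tfrac{75}{7}
  leading term u: subtract (-\tfrac{10}{7})·h_3 from \tfrac{150}{7}u - 15v - \tfrac{75}{7} → 0
  remainder 0.

S(f_2,h_4): leading monomials are coprime, so the S-polynomial reduces to 0 (Buchberger's first criterion).
S(h_3,h_4): leading monomials are coprime, so the S-polynomial reduces to 0 (Buchberger's first criterion).
Every S-polynomial of the final basis reduces to 0, so we have a Gröbner basis.
Inter-reduce: drop elements whose leading term is divisible by another's, tail-reduce, and make monic.
Reduced Gröbner basis: {u - \tfrac{7}{10}v - \tfrac{1}{2}, v^{2} + \tfrac{5}{7}v - \tfrac{150}{7}}.

A lex Gröbner basis eliminates variables successively. Here v^{2} + \tfrac{5}{7}v - \tfrac{150}{7} depends only on v, with roots {-5, 30/7}; lifting each root through the earlier basis elements recovers the full solutions.
  v = -5: the earlier basis element becomes u + 3 = 0, giving u = -3 — point (-3, -5).
  v = 30/7: the earlier basis element becomes u - \tfrac{7}{2} = 0, giving u = 7/2 — point (7/2, 30/7).
Each listed point satisfies every original equation (direct substitution).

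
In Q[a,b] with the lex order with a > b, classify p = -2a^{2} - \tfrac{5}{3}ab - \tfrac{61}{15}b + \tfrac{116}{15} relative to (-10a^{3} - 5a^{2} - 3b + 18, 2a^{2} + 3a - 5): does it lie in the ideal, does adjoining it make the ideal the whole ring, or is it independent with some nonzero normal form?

-2a^{2} - \tfrac{5}{3}ab - \tfrac{61}{15}b + \tfrac{116}{15} lies in I (it reduces to 0).

First compute the reduced Gröbner basis of I by Buchberger's algorithm.
f_1 = -10a^{3} - 5a^{2} - 3b + 18, LT = a^{3}.
f_2 = 2a^{2} + 3a - 5, LT = a^{2}.

S(f_1,f_2): lcm = a^{3}. S = -a^{2} + \tfrac{5}{2}a + \tfrac{3}{10}b - \tfrac{9}{5}.
  leading term a^{2}: subtract (-\tfrac{1}{2})·f_2 from -a^{2} + \tfrac{5}{2}a + \tfrac{3}{10}b - \tfrac{9}{5} → 4a + \tfrac{3}{10}b - \tfrac{43}{10}
  leading term a: no divisor's leading term divides it; move 4a to the remainder.
  leading term b: no divisor's leading term divides it; move \tfrac{3}{10}b to the remainder.
  leading term 1: no divisor's leading term divides it; move -\tfrac{43}{10} to the remainder.
  remainder 4a + \tfrac{3}{10}b - \tfrac{43}{10} ≠ 0; add h_3 = 4a + \tfrac{3}{10}b - \tfrac{43}{10} to the basis.

S(f_1,h_3): lcm = a^{3}. S = -\tfrac{3}{40}a^{2}b + \tfrac{63}{40}a^{2} + \tfrac{3}{10}b - \tfrac{9}{5}.
  leading term a^{2}b: subtract (-\tfrac{3}{80}b)·f_2 from -\tfrac{3}{40}a^{2}b + \tfrac{63}{40}a^{2} + \tfrac{3}{10}b - \tfrac{9}{5} → \tfrac{63}{40}a^{2} + \tfrac{9}{80}ab + \tfrac{9}{80}b - \tfrac{9}{5}
  leading term a^{2}: subtract (\tfrac{63}{80})·f_2 from \tfrac{63}{40}a^{2} + \tfrac{9}{80}ab + \tfrac{9}{80}b - \tfrac{9}{5} → \tfrac{9}{80}ab - \tfrac{189}{80}a + \tfrac{9}{80}b + \tfrac{171}{80}
  leading term ab: subtract (\tfrac{9}{320}b)·h_3 from \tfrac{9}{80}ab - \tfrac{189}{80}a + \tfrac{9}{80}b + \tfrac{171}{80} → -\tfrac{189}{80}a - \tfrac{27}{3200}b^{2} + \tfrac{747}{3200}b + \tfrac{171}{80}
  leading term a: subtract (-\tfrac{189}{320})·h_3 from -\tfrac{189}{80}a - \tfrac{27}{3200}b^{2} + \tfrac{747}{3200}b + \tfrac{171}{80} → -\tfrac{27}{3200}b^{2} + \tfrac{657}{1600}b - \tfrac{1287}{3200}
  leading term b^{2}: no divisor's leading term divides it; move -\tfrac{27}{3200}b^{2} to the remainder.
  leading term b: no divisor's leading term divides it; move \tfrac{657}{1600}b to the remainder.
  leading term 1: no divisor's leading term divides it; move -\tfrac{1287}{3200} to the remainder.
  remainder -\tfrac{27}{3200}b^{2} + \tfrac{657}{1600}b - \tfrac{1287}{3200} ≠ 0; add h_4 = -\tfrac{27}{3200}b^{2} + \tfrac{657}{1600}b - \tfrac{1287}{3200} to the basis.

The other S-polynomials (S(f_2,h_3), S(f_1,h_4), S(f_2,h_4), S(h_3,h_4)) all reduce to 0 modulo the current basis, so we have a Gröbner basis.
Inter-reduce: drop elements whose leading term is divisible by another's, tail-reduce, and make monic.
Reduced Gröbner basis: {a + \tfrac{3}{40}b - \tfrac{43}{40}, b^{2} - \tfrac{146}{3}b + \tfrac{143}{3}}.
Label its elements g_1 = a + \tfrac{3}{40}b - \tfrac{43}{40}, g_2 = b^{2} - \tfrac{146}{3}b + \tfrac{143}{3}.

Reduce p = -2a^{2} - \tfrac{5}{3}ab - \tfrac{61}{15}b + \tfrac{116}{15} modulo G:
  leading term a^{2}: subtract (-2a)·g_1 from -2a^{2} - \tfrac{5}{3}ab - \tfrac{61}{15}b + \tfrac{116}{15} → -\tfrac{91}{60}ab - \tfrac{43}{20}a - \tfrac{61}{15}b + \tfrac{116}{15}
  leading term ab: subtract (-\tfrac{91}{60}b)·g_1 from -\tfrac{91}{60}ab - \tfrac{43}{20}a - \tfrac{61}{15}b + \tfrac{116}{15} → -\tfrac{43}{20}a + \tfrac{91}{800}b^{2} - \tfrac{13673}{2400}b + \tfrac{116}{15}
  leading term a: subtract (-\tfrac{43}{20})·g_1 from -\tfrac{43}{20}a + \tfrac{91}{800}b^{2} - \tfrac{13673}{2400}b + \tfrac{116}{15} → \tfrac{91}{800}b^{2} - \tfrac{6643}{1200}b + \tfrac{13013}{2400}
  leading term b^{2}: subtract (\tfrac{91}{800})·g_2 from \tfrac{91}{800}b^{2} - \tfrac{6643}{1200}b + \tfrac{13013}{2400} → 0
  normal form = 0.
Since the normal form is 0, p ∈ I.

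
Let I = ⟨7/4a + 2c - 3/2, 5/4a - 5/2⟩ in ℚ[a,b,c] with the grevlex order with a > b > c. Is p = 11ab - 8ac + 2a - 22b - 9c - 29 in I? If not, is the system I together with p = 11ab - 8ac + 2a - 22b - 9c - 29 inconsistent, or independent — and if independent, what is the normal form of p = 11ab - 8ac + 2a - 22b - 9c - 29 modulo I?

First compute the reduced Gröbner basis of I by Buchberger's algorithm.
f_1 = 7/4a + 2c - 3/2, LT = a.
f_2 = 5/4a - 5/2, LT = a.

S(f_1,f_2): lcm = a. S = 8/7c + 8/7.
  reduce S modulo (f_1, f_2):
  remainder 8/7c + 8/7 ≠ 0; add h_3 = 8/7c + 8/7 to the basis.

The other S-polynomials (S(f_1,h_3), S(f_2,h_3)) all reduce to 0 modulo the current basis, so we have a Gröbner basis.
Inter-reduce: drop elements whose leading term is divisible by another's, tail-reduce, and make monic.
Reduced Gröbner basis: {a - 2, c + 1}.
Label its elements g_1 = a - 2, g_2 = c + 1.

Reduce p = 11ab - 8ac + 2a - 22b - 9c - 29 modulo G:
  leading term ab: subtract (11b)·g_1 from 11ab - 8ac + 2a - 22b - 9c - 29 → -8ac + 2a - 9c - 29
  leading term ac: subtract (-8c)·g_1 from -8ac + 2a - 9c - 29 → 2a - 25c - 29
  leading term a: subtract (2)·g_1 from 2a - 25c - 29 → -25c - 25
  leading term c: subtract (-25)·g_2 from -25c - 25 → 0
  normal form = 0.
Since the normal form is 0, p ∈ I.

Ideal membership is decidable via reduction modulo a Gröbner basis.

11ab - 8ac + 2a - 22b - 9c - 29 lies in I (it reduces to 0).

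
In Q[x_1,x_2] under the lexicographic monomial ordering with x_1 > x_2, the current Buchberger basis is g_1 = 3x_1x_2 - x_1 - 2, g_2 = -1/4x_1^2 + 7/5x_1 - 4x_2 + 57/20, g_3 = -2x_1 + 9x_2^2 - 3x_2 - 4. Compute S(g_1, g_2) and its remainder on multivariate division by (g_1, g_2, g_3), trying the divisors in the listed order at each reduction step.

S(g_1, g_2) = -1/3x_1^2 + 28/5x_1x_2 - 2/3x_1 - 16x_2^2 + 57/5x_2; remainder on division = -19x_2^2 + 266/15x_2 + 19/15.

lcm(LM(g_1), LM(g_2)) = x_1^2x_2.
S = (lcm/LT(g_1))·g_1 − (lcm/LT(g_2))·g_2 = -1/3x_1^2 + 28/5x_1x_2 - 2/3x_1 - 16x_2^2 + 57/5x_2.
Reduce S modulo (g_1, g_2, g_3) in that order:
  leading term x_1^2: subtract (4/3)·g_2 from -1/3x_1^2 + 28/5x_1x_2 - 2/3x_1 - 16x_2^2 + 57/5x_2 → 28/5x_1x_2 - 38/15x_1 - 16x_2^2 + 251/15x_2 - 19/5
  leading term x_1x_2: subtract (28/15)·g_1 from 28/5x_1x_2 - 38/15x_1 - 16x_2^2 + 251/15x_2 - 19/5 → -2/3x_1 - 16x_2^2 + 251/15x_2 - 1/15
  leading term x_1: subtract (1/3)·g_3 from -2/3x_1 - 16x_2^2 + 251/15x_2 - 1/15 → -19x_2^2 + 266/15x_2 + 19/15
  leading term x_2^2: no divisor's leading term divides it; move -19x_2^2 to the remainder.
  leading term x_2: no divisor's leading term divides it; move 266/15x_2 to the remainder.
  leading term 1: no divisor's leading term divides it; move 19/15 to the remainder.
The remainder -19x_2^2 + 266/15x_2 + 19/15 is nonzero, so it would be added as the next basis element.
This is the inner loop of Buchberger's algorithm — each nonzero remainder becomes a new basis element.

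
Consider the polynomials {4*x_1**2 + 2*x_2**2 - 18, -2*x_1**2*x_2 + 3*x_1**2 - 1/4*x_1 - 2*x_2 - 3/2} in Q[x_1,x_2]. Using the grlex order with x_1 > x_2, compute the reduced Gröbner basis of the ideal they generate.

f_1 = 4*x_1**2 + 2*x_2**2 - 18, LT = x_1**2.
f_2 = -2*x_1**2*x_2 + 3*x_1**2 - 1/4*x_1 - 2*x_2 - 3/2, LT = x_1**2*x_2.

S(f_1,f_2): lcm = x_1**2*x_2. S = 1/2*x_2**3 + 3/2*x_1**2 - 1/8*x_1 - 11/2*x_2 - 3/4.
  reduce S modulo (f_1, f_2):
  remainder 1/2*x_2**3 - 3/4*x_2**2 - 1/8*x_1 - 11/2*x_2 + 6 ≠ 0; add g_3 = 1/2*x_2**3 - 3/4*x_2**2 - 1/8*x_1 - 11/2*x_2 + 6 to the basis.

The other S-polynomials (S(f_1,g_3), S(f_2,g_3)) all reduce to 0 modulo the current basis, so we have a Gröbner basis.
Inter-reduce: drop elements whose leading term is divisible by another's, tail-reduce, and make monic.

G = {x_2**3 - 3/2*x_2**2 - 1/4*x_1 - 11*x_2 + 12, x_1**2 + 1/2*x_2**2 - 9/2}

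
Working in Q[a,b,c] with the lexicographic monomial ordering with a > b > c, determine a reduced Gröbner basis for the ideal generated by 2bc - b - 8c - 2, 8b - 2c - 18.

G = {b - 1/4c - 9/4, c^2 - 15/2c - 17/2}

f_1 = 2bc - b - 8c - 2, LT = bc.
f_2 = 8b - 2c - 18, LT = b.

S(f_1,f_2): lcm = bc. S = -1/2b + 1/4c^2 - 7/4c - 1.
  leading term b: subtract (-1/16)·f_2 from -1/2b + 1/4c^2 - 7/4c - 1 → 1/4c^2 - 15/8c - 17/8
  leading term c^2: no divisor's leading term divides it; move 1/4c^2 to the remainder.
  leading term c: no divisor's leading term divides it; move -15/8c to the remainder.
  leading term 1: no divisor's leading term divides it; move -17/8 to the remainder.
  remainder 1/4c^2 - 15/8c - 17/8 ≠ 0; add g_3 = 1/4c^2 - 15/8c - 17/8 to the basis.

The other S-polynomials (S(f_1,g_3), S(f_2,g_3)) all reduce to 0 modulo the current basis, so we have a Gröbner basis.
Inter-reduce: drop elements whose leading term is divisible by another's, tail-reduce, and make monic.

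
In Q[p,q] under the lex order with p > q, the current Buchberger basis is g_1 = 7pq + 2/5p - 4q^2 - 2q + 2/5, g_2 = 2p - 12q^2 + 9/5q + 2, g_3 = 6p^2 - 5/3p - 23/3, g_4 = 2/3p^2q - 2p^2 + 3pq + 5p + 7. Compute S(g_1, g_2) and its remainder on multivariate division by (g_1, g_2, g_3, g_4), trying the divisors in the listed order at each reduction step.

S(g_1, g_2) = 2/35p + 6q^3 - 103/70q^2 - 9/7q + 2/35; remainder on division = 6q^3 - 79/70q^2 - 234/175q.

lcm(LM(g_1), LM(g_2)) = pq.
S = (lcm/LT(g_1))·g_1 − (lcm/LT(g_2))·g_2 = 2/35p + 6q^3 - 103/70q^2 - 9/7q + 2/35.
Reduce S modulo (g_1, g_2, g_3, g_4) in that order:
  leading term p: subtract (1/35)·g_2 from 2/35p + 6q^3 - 103/70q^2 - 9/7q + 2/35 → 6q^3 - 79/70q^2 - 234/175q
  leading term q^3: no divisor's leading term divides it; move 6q^3 to the remainder.
  leading term q^2: no divisor's leading term divides it; move -79/70q^2 to the remainder.
  leading term q: no divisor's leading term divides it; move -234/175q to the remainder.
The remainder 6q^3 - 79/70q^2 - 234/175q is nonzero, so it would be added as the next basis element.
This is the inner loop of Buchberger's algorithm — each nonzero remainder becomes a new basis element.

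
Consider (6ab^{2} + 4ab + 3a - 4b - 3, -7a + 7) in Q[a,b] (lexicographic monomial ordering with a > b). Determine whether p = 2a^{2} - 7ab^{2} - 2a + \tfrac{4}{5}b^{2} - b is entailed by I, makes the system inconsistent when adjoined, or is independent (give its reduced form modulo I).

First compute the reduced Gröbner basis of I by Buchberger's algorithm.
f_1 = 6ab^{2} + 4ab + 3a - 4b - 3, LT = ab^{2}.
f_2 = -7a + 7, LT = a.

S(f_1,f_2): lcm = ab^{2}. S = \tfrac{2}{3}ab + \tfrac{1}{2}a + b^{2} - \tfrac{2}{3}b - \tfrac{1}{2}.
  leading term ab: subtract (-\tfrac{2}{21}b)·f_2 from \tfrac{2}{3}ab + \tfrac{1}{2}a + b^{2} - \tfrac{2}{3}b - \tfrac{1}{2} → \tfrac{1}{2}a + b^{2} - \tfrac{1}{2}
  leading term a: subtract (-\tfrac{1}{14})·f_2 from \tfrac{1}{2}a + b^{2} - \tfrac{1}{2} → b^{2}
  leading term b^{2}: no divisor's leading term divides it; move b^{2} to the remainder.
  remainder b^{2} ≠ 0; add h_3 = b^{2} to the basis.

The other S-polynomials (S(f_1,h_3), S(f_2,h_3)) all reduce to 0 modulo the current basis, so we have a Gröbner basis.
Inter-reduce: drop elements whose leading term is divisible by another's, tail-reduce, and make monic.
Reduced Gröbner basis: {a - 1, b^{2}}.
Label its elements g_1 = a - 1, g_2 = b^{2}.

Reduce p = 2a^{2} - 7ab^{2} - 2a + \tfrac{4}{5}b^{2} - b modulo G:
  leading term a^{2}: subtract (2a)·g_1 from 2a^{2} - 7ab^{2} - 2a + \tfrac{4}{5}b^{2} - b → -7ab^{2} + \tfrac{4}{5}b^{2} - b
  leading term ab^{2}: subtract (-7b^{2})·g_1 from -7ab^{2} + \tfrac{4}{5}b^{2} - b → -\tfrac{31}{5}b^{2} - b
  leading term b^{2}: subtract (-\tfrac{31}{5})·g_2 from -\tfrac{31}{5}b^{2} - b → -b
  leading term b: no divisor's leading term divides it; move -b to the remainder.
  normal form = -b.
The normal form is nonzero, so p ∉ I. Since p minus its normal form lies in I, I + (p) = I + (r) where r = -b; decide whether this ideal is the whole ring.
Run Buchberger on G together with r (pairs among the g_i already reduce to 0 since G is a Gröbner basis):
g_1 = a - 1, LT = a.
g_2 = b^{2}, LT = b^{2}.
r = -b, LT = b.

The S-polynomials (S(g_1,g_2), S(g_1,r), S(g_2,r)) all reduce to 0 modulo the current basis, so we have a Gröbner basis.
Inter-reduce: drop elements whose leading term is divisible by another's, tail-reduce, and make monic.
Reduced Gröbner basis: {a - 1, b}.
The reduced Gröbner basis of I + (p) is {a - 1, b} ≠ {1}, a proper ideal, so the enlarged system stays consistent: p is independent of I, with normal form -b.

2a^{2} - 7ab^{2} - 2a + \tfrac{4}{5}b^{2} - b is independent of I; its normal form modulo I is -b.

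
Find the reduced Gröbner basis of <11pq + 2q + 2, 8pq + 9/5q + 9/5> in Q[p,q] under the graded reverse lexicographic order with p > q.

G = {p, q + 1}

f_1 = 11pq + 2q + 2, LT = pq.
f_2 = 8pq + 9/5q + 9/5, LT = pq.

S(f_1,f_2): lcm = pq. S = -19/440q - 19/440.
  leading term q: no divisor's leading term divides it; move -19/440q to the remainder.
  leading term 1: no divisor's leading term divides it; move -19/440 to the remainder.
  remainder -19/440q - 19/440 ≠ 0; add g_3 = -19/440q - 19/440 to the basis.

S(f_1,g_3): lcm = pq. S = -p + 2/11q + 2/11.
  leading term p: no divisor's leading term divides it; move -p to the remainder.
  leading term q: subtract (-80/19)·g_3 from 2/11q + 2/11 → 0
  remainder -p ≠ 0; add g_4 = -p to the basis.

S(f_2,g_3): lcm = pq. S = -p + 9/40q + 9/40.
  leading term p: subtract (1)·g_4 from -p + 9/40q + 9/40 → 9/40q + 9/40
  leading term q: subtract (-99/19)·g_3 from 9/40q + 9/40 → 0
  remainder 0.

S(f_1,g_4): lcm = pq. S = 2/11q + 2/11.
  leading term q: subtract (-80/19)·g_3 from 2/11q + 2/11 → 0
  remainder 0.

S(f_2,g_4): lcm = pq. S = 9/40q + 9/40.
  leading term q: subtract (-99/19)·g_3 from 9/40q + 9/40 → 0
  remainder 0.

S(g_3,g_4): leading monomials are coprime, so the S-polynomial reduces to 0 (Buchberger's first criterion).
Every S-polynomial of the final basis reduces to 0, so we have a Gröbner basis.
Inter-reduce: drop elements whose leading term is divisible by another's, tail-reduce, and make monic.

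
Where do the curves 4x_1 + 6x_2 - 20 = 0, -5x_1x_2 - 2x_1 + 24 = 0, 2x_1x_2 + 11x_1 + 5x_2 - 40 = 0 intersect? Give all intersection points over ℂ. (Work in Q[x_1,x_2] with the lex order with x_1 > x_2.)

Compute a lex Gröbner basis by Buchberger's algorithm.
f_1 = 4x_1 + 6x_2 - 20, LT = x_1.
f_2 = -5x_1x_2 - 2x_1 + 24, LT = x_1x_2.
f_3 = 2x_1x_2 + 11x_1 + 5x_2 - 40, LT = x_1x_2.

S(f_1,f_2): lcm = x_1x_2. S = -2/5x_1 + 3/2x_2^2 - 5x_2 + 24/5.
  leading term x_1: subtract (-1/10)·f_1 from -2/5x_1 + 3/2x_2^2 - 5x_2 + 24/5 → 3/2x_2^2 - 22/5x_2 + 14/5
  leading term x_2^2: no divisor's leading term divides it; move 3/2x_2^2 to the remainder.
  leading term x_2: no divisor's leading term divides it; move -22/5x_2 to the remainder.
  leading term 1: no divisor's leading term divides it; move 14/5 to the remainder.
  remainder 3/2x_2^2 - 22/5x_2 + 14/5 ≠ 0; add h_4 = 3/2x_2^2 - 22/5x_2 + 14/5 to the basis.

S(f_1,f_3): lcm = x_1x_2. S = -11/2x_1 + 3/2x_2^2 - 15/2x_2 + 20.
  leading term x_1: subtract (-11/8)·f_1 from -11/2x_1 + 3/2x_2^2 - 15/2x_2 + 20 → 3/2x_2^2 + 3/4x_2 - 15/2
  leading term x_2^2: subtract (1)·h_4 from 3/2x_2^2 + 3/4x_2 - 15/2 → 103/20x_2 - 103/10
  leading term x_2: no divisor's leading term divides it; move 103/20x_2 to the remainder.
  leading term 1: no divisor's leading term divides it; move -103/10 to the remainder.
  remainder 103/20x_2 - 103/10 ≠ 0; add h_5 = 103/20x_2 - 103/10 to the basis.

S(f_2,f_3): lcm = x_1x_2. S = -51/10x_1 - 5/2x_2 + 76/5.
  leading term x_1: subtract (-51/40)·f_1 from -51/10x_1 - 5/2x_2 + 76/5 → 103/20x_2 - 103/10
  leading term x_2: subtract (1)·h_5 from 103/20x_2 - 103/10 → 0
  remainder 0.

S(f_1,h_4): leading monomials are coprime, so the S-polynomial reduces to 0 (Buchberger's first criterion).
S(f_2,h_4): lcm = x_1x_2^2. S = 10/3x_1x_2 - 28/15x_1 - 24/5x_2.
  leading term x_1x_2: subtract (5/6x_2)·f_1 from 10/3x_1x_2 - 28/15x_1 - 24/5x_2 → -28/15x_1 - 5x_2^2 + 178/15x_2
  leading term x_1: subtract (-7/15)·f_1 from -28/15x_1 - 5x_2^2 + 178/15x_2 → -5x_2^2 + 44/3x_2 - 28/3
  leading term x_2^2: subtract (-10/3)·h_4 from -5x_2^2 + 44/3x_2 - 28/3 → 0
  remainder 0.

S(f_3,h_4): lcm = x_1x_2^2. S = 253/30x_1x_2 - 28/15x_1 + 5/2x_2^2 - 20x_2.
  leading term x_1x_2: subtract (253/120x_2)·f_1 from 253/30x_1x_2 - 28/15x_1 + 5/2x_2^2 - 20x_2 → -28/15x_1 - 203/20x_2^2 + 133/6x_2
  leading term x_1: subtract (-7/15)·f_1 from -28/15x_1 - 203/20x_2^2 + 133/6x_2 → -203/20x_2^2 + 749/30x_2 - 28/3
  leading term x_2^2: subtract (-203/30)·h_4 from -203/20x_2^2 + 749/30x_2 - 28/3 → -721/150x_2 + 721/75
  leading term x_2: subtract (-14/15)·h_5 from -721/150x_2 + 721/75 → 0
  remainder 0.

S(f_1,h_5): leading monomials are coprime, so the S-polynomial reduces to 0 (Buchberger's first criterion).
S(f_2,h_5): lcm = x_1x_2. S = 12/5x_1 - 24/5.
  leading term x_1: subtract (3/5)·f_1 from 12/5x_1 - 24/5 → -18/5x_2 + 36/5
  leading term x_2: subtract (-72/103)·h_5 from -18/5x_2 + 36/5 → 0
  remainder 0.

S(f_3,h_5): lcm = x_1x_2. S = 15/2x_1 + 5/2x_2 - 20.
  leading term x_1: subtract (15/8)·f_1 from 15/2x_1 + 5/2x_2 - 20 → -35/4x_2 + 35/2
  leading term x_2: subtract (-175/103)·h_5 from -35/4x_2 + 35/2 → 0
  remainder 0.

S(h_4,h_5): lcm = x_2^2. S = -14/15x_2 + 28/15.
  leading term x_2: subtract (-56/309)·h_5 from -14/15x_2 + 28/15 → 0
  remainder 0.

Every S-polynomial of the final basis reduces to 0, so we have a Gröbner basis.
Inter-reduce: drop elements whose leading term is divisible by another's, tail-reduce, and make monic.
Reduced Gröbner basis: {x_1 - 2, x_2 - 2}.

From the last basis element, x_2 - 2 = 0, so x_2 takes values in {2}. Each choice, substituted upward through the basis, yields the corresponding point(s) of the solution set.
  x_2 = 2: the earlier basis element becomes x_1 - 2 = 0, giving x_1 = 2 — point (2, 2).
Each listed point satisfies every original equation (direct substitution).

{(2, 2)}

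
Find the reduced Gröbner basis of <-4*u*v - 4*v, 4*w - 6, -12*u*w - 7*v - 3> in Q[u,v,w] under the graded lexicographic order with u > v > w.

G = {v**2 - 15/7*v, u + 7/18*v + 1/6, w - 3/2}

The reduced Gröbner basis is the canonical form of the ideal for this ordering.

f_1 = -4*u*v - 4*v, LT = u*v.
f_2 = 4*w - 6, LT = w.
f_3 = -12*u*w - 7*v - 3, LT = u*w.

S(f_1,f_2): leading monomials are coprime, so the S-polynomial reduces to 0 (Buchberger's first criterion).
S(f_1,f_3): lcm = u*v*w. S = -7/12*v**2 + v*w - 1/4*v.
  leading term v**2: no divisor's leading term divides it; move -7/12*v**2 to the remainder.
  leading term v*w: subtract (1/4*v)·f_2 from v*w - 1/4*v → 5/4*v
  leading term v: no divisor's leading term divides it; move 5/4*v to the remainder.
  remainder -7/12*v**2 + 5/4*v ≠ 0; add g_4 = -7/12*v**2 + 5/4*v to the basis.

S(f_2,f_3): lcm = u*w. S = -3/2*u - 7/12*v - 1/4.
  leading term u: no divisor's leading term divides it; move -3/2*u to the remainder.
  leading term v: no divisor's leading term divides it; move -7/12*v to the remainder.
  leading term 1: no divisor's leading term divides it; move -1/4 to the remainder.
  remainder -3/2*u - 7/12*v - 1/4 ≠ 0; add g_5 = -3/2*u - 7/12*v - 1/4 to the basis.

S(f_1,g_4): lcm = u*v**2. S = 15/7*u*v + v**2.
  leading term u*v: subtract (-15/28)·f_1 from 15/7*u*v + v**2 → v**2 - 15/7*v
  leading term v**2: subtract (-12/7)·g_4 from v**2 - 15/7*v → 0
  remainder 0.

S(f_2,g_4): leading monomials are coprime, so the S-polynomial reduces to 0 (Buchberger's first criterion).
S(f_3,g_4): leading monomials are coprime, so the S-polynomial reduces to 0 (Buchberger's first criterion).
S(f_1,g_5): lcm = u*v. S = -7/18*v**2 + 5/6*v.
  leading term v**2: subtract (2/3)·g_4 from -7/18*v**2 + 5/6*v → 0
  remainder 0.

S(f_2,g_5): leading monomials are coprime, so the S-polynomial reduces to 0 (Buchberger's first criterion).
S(f_3,g_5): lcm = u*w. S = -7/18*v*w + 7/12*v - 1/6*w + 1/4.
  leading term v*w: subtract (-7/72*v)·f_2 from -7/18*v*w + 7/12*v - 1/6*w + 1/4 → -1/6*w + 1/4
  leading term w: subtract (-1/24)·f_2 from -1/6*w + 1/4 → 0
  remainder 0.

S(g_4,g_5): leading monomials are coprime, so the S-polynomial reduces to 0 (Buchberger's first criterion).
Every S-polynomial of the final basis reduces to 0, so we have a Gröbner basis.
Inter-reduce: drop elements whose leading term is divisible by another's, tail-reduce, and make monic.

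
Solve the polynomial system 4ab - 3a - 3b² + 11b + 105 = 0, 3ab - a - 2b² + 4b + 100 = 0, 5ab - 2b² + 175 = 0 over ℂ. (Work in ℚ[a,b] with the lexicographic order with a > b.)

{(-5, 5)}

Compute a lex Gröbner basis by Buchberger's algorithm.
f_1 = 4ab - 3a - 3b² + 11b + 105, LT = ab.
f_2 = 3ab - a - 2b² + 4b + 100, LT = ab.
f_3 = 5ab - 2b² + 175, LT = ab.

S(f_1,f_2): lcm = ab. S = -5/12a - 1/12b² + 17/12b - 85/12.
  leading term a: no divisor's leading term divides it; move -5/12a to the remainder.
  leading term b²: no divisor's leading term divides it; move -1/12b² to the remainder.
  leading term b: no divisor's leading term divides it; move 17/12b to the remainder.
  leading term 1: no divisor's leading term divides it; move -85/12 to the remainder.
  remainder -5/12a - 1/12b² + 17/12b - 85/12 ≠ 0; add h_4 = -5/12a - 1/12b² + 17/12b - 85/12 to the basis.

S(f_1,f_3): lcm = ab. S = -¾a - 7/20b² + 11/4b - 35/4.
  leading term a: subtract (9/5)·h_4 from -¾a - 7/20b² + 11/4b - 35/4 → -⅕b² + ⅕b + 4
  leading term b²: no divisor's leading term divides it; move -⅕b² to the remainder.
  leading term b: no divisor's leading term divides it; move ⅕b to the remainder.
  leading term 1: no divisor's leading term divides it; move 4 to the remainder.
  remainder -⅕b² + ⅕b + 4 ≠ 0; add h_5 = -⅕b² + ⅕b + 4 to the basis.

S(f_1,h_4): lcm = ab. S = -¾a - ⅕b³ + 53/20b² - 57/4b + 105/4.
  leading term a: subtract (9/5)·h_4 from -¾a - ⅕b³ + 53/20b² - 57/4b + 105/4 → -⅕b³ + 14/5b² - 84/5b + 39
  leading term b³: subtract (b)·h_5 from -⅕b³ + 14/5b² - 84/5b + 39 → 13/5b² - 104/5b + 39
  leading term b²: subtract (-13)·h_5 from 13/5b² - 104/5b + 39 → -91/5b + 91
  leading term b: no divisor's leading term divides it; move -91/5b to the remainder.
  leading term 1: no divisor's leading term divides it; move 91 to the remainder.
  remainder -91/5b + 91 ≠ 0; add h_6 = -91/5b + 91 to the basis.

The other S-polynomials (S(f_2,f_3), S(f_2,h_4), S(f_3,h_4), S(f_1,h_5), S(f_2,h_5), S(f_3,h_5), S(h_4,h_5), S(f_1,h_6), S(f_2,h_6), S(f_3,h_6), S(h_4,h_6), S(h_5,h_6)) all reduce to 0 modulo the current basis, so we have a Gröbner basis.
Inter-reduce: drop elements whose leading term is divisible by another's, tail-reduce, and make monic.
Reduced Gröbner basis: {a + 5, b - 5}.

A lex Gröbner basis eliminates variables successively. Here b - 5 depends only on b, with roots {5}; lifting each root through the earlier basis elements recovers the full solutions.
  b = 5: the earlier basis element becomes a + 5 = 0, giving a = -5 — point (-5, 5).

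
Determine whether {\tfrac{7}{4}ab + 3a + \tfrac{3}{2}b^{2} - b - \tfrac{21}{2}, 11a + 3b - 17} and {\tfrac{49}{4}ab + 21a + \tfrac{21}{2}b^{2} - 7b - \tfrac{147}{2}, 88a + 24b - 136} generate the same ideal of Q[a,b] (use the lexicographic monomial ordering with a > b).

Equality of ideals is decidable: compute both reduced Gröbner bases (unique for the ordering) and check whether they agree.
Buchberger on the first generating set:
f_1 = \tfrac{7}{4}ab + 3a + \tfrac{3}{2}b^{2} - b - \tfrac{21}{2}, LT = ab.
f_2 = 11a + 3b - 17, LT = a.

S(f_1,f_2): lcm = ab. S = \tfrac{12}{7}a + \tfrac{45}{77}b^{2} + \tfrac{75}{77}b - 6.
  leading term a: subtract (\tfrac{12}{77})·f_2 from \tfrac{12}{7}a + \tfrac{45}{77}b^{2} + \tfrac{75}{77}b - 6 → \tfrac{45}{77}b^{2} + \tfrac{39}{77}b - \tfrac{258}{77}
  leading term b^{2}: no divisor's leading term divides it; move \tfrac{45}{77}b^{2} to the remainder.
  leading term b: no divisor's leading term divides it; move \tfrac{39}{77}b to the remainder.
  leading term 1: no divisor's leading term divides it; move -\tfrac{258}{77} to the remainder.
  remainder \tfrac{45}{77}b^{2} + \tfrac{39}{77}b - \tfrac{258}{77} ≠ 0; add g_3 = \tfrac{45}{77}b^{2} + \tfrac{39}{77}b - \tfrac{258}{77} to the basis.

The other S-polynomials (S(f_1,g_3), S(f_2,g_3)) all reduce to 0 modulo the current basis, so we have a Gröbner basis.
Inter-reduce: drop elements whose leading term is divisible by another's, tail-reduce, and make monic.
Reduced Gröbner basis: {a + \tfrac{3}{11}b - \tfrac{17}{11}, b^{2} + \tfrac{13}{15}b - \tfrac{86}{15}}.

Buchberger on the second generating set:
h_1 = \tfrac{49}{4}ab + 21a + \tfrac{21}{2}b^{2} - 7b - \tfrac{147}{2}, LT = ab.
h_2 = 88a + 24b - 136, LT = a.

S(h_1,h_2): lcm = ab. S = \tfrac{12}{7}a + \tfrac{45}{77}b^{2} + \tfrac{75}{77}b - 6.
  leading term a: subtract (\tfrac{3}{154})·h_2 from \tfrac{12}{7}a + \tfrac{45}{77}b^{2} + \tfrac{75}{77}b - 6 → \tfrac{45}{77}b^{2} + \tfrac{39}{77}b - \tfrac{258}{77}
  leading term b^{2}: no divisor's leading term divides it; move \tfrac{45}{77}b^{2} to the remainder.
  leading term b: no divisor's leading term divides it; move \tfrac{39}{77}b to the remainder.
  leading term 1: no divisor's leading term divides it; move -\tfrac{258}{77} to the remainder.
  remainder \tfrac{45}{77}b^{2} + \tfrac{39}{77}b - \tfrac{258}{77} ≠ 0; add k_3 = \tfrac{45}{77}b^{2} + \tfrac{39}{77}b - \tfrac{258}{77} to the basis.

The other S-polynomials (S(h_1,k_3), S(h_2,k_3)) all reduce to 0 modulo the current basis, so we have a Gröbner basis.
Inter-reduce: drop elements whose leading term is divisible by another's, tail-reduce, and make monic.
Reduced Gröbner basis: {a + \tfrac{3}{11}b - \tfrac{17}{11}, b^{2} + \tfrac{13}{15}b - \tfrac{86}{15}}.

These coincide, so the ideals are equal.
The choice of monomial ordering does not affect the verdict — as long as both bases are computed under the same ordering, their equality decides ideal equality.

Yes, the ideals are equal.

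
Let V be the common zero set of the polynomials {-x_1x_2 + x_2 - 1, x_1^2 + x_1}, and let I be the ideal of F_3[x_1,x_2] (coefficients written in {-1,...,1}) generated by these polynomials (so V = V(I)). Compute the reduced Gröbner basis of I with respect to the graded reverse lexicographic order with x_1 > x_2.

f_1 = -x_1x_2 + x_2 - 1, LT = x_1x_2.
f_2 = x_1^2 + x_1, LT = x_1^2.

S(f_1,f_2): lcm = x_1^2x_2. S = x_1x_2 + x_1.
  leading term x_1x_2: subtract (-1)·f_1 from x_1x_2 + x_1 → x_1 + x_2 - 1
  leading term x_1: no divisor's leading term divides it; move x_1 to the remainder.
  leading term x_2: no divisor's leading term divides it; move x_2 to the remainder.
  leading term 1: no divisor's leading term divides it; move -1 to the remainder.
  remainder x_1 + x_2 - 1 ≠ 0; add g_3 = x_1 + x_2 - 1 to the basis.

S(f_1,g_3): lcm = x_1x_2. S = -x_2^2 + 1.
  leading term x_2^2: no divisor's leading term divides it; move -x_2^2 to the remainder.
  leading term 1: no divisor's leading term divides it; move 1 to the remainder.
  remainder -x_2^2 + 1 ≠ 0; add g_4 = -x_2^2 + 1 to the basis.

The other S-polynomials (S(f_2,g_3), S(f_1,g_4), S(f_2,g_4), S(g_3,g_4)) all reduce to 0 modulo the current basis, so we have a Gröbner basis.
Inter-reduce: drop elements whose leading term is divisible by another's, tail-reduce, and make monic.

G = {x_2^2 - 1, x_1 + x_2 - 1}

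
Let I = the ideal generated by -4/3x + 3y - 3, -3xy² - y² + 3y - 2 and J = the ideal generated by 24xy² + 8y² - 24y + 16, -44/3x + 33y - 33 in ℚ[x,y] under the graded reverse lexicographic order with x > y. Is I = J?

Equality of ideals is decidable: compute both reduced Gröbner bases (unique for the ordering) and check whether they agree.
Buchberger on the first generating set:
f_1 = -4/3x + 3y - 3, LT = x.
f_2 = -3xy² - y² + 3y - 2, LT = xy².

S(f_1,f_2): lcm = xy². S = -9/4y³ + 23/12y² + y - ⅔.
  reduce S modulo (f_1, f_2):
  remainder -9/4y³ + 23/12y² + y - ⅔ ≠ 0; add g_3 = -9/4y³ + 23/12y² + y - ⅔ to the basis.

The other S-polynomials (S(f_1,g_3), S(f_2,g_3)) all reduce to 0 modulo the current basis, so we have a Gröbner basis.
Inter-reduce: drop elements whose leading term is divisible by another's, tail-reduce, and make monic.
Reduced Gröbner basis: {y³ - 23/27y² - 4/9y + 8/27, x - 9/4y + 9/4}.

Buchberger on the second generating set:
h_1 = 24xy² + 8y² - 24y + 16, LT = xy².
h_2 = -44/3x + 33y - 33, LT = x.

S(h_1,h_2): lcm = xy². S = 9/4y³ - 23/12y² - y + ⅔.
  reduce S modulo (h_1, h_2):
  remainder 9/4y³ - 23/12y² - y + ⅔ ≠ 0; add k_3 = 9/4y³ - 23/12y² - y + ⅔ to the basis.

The other S-polynomials (S(h_1,k_3), S(h_2,k_3)) all reduce to 0 modulo the current basis, so we have a Gröbner basis.
Inter-reduce: drop elements whose leading term is divisible by another's, tail-reduce, and make monic.
Reduced Gröbner basis: {y³ - 23/27y² - 4/9y + 8/27, x - 9/4y + 9/4}.

The two bases agree; hence the ideals are identical.

Yes, the ideals are equal.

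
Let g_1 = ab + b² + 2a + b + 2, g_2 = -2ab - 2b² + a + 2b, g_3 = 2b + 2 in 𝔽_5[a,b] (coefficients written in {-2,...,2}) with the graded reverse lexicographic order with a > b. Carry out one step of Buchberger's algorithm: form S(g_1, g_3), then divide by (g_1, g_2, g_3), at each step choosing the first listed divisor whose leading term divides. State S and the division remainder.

lcm(LM(g_1), LM(g_3)) = ab.
S = (lcm/LT(g_1))·g_1 − (lcm/LT(g_3))·g_3 = b² + a + b + 2.
Reduce S modulo (g_1, g_2, g_3) in that order:
  leading term b²: subtract (-2b)·g_3 from b² + a + b + 2 → a + 2
  leading term a: no divisor's leading term divides it; move a to the remainder.
  leading term 1: no divisor's leading term divides it; move 2 to the remainder.
The remainder a + 2 is nonzero, so it would be added as the next basis element.

S(g_1, g_3) = b² + a + b + 2; remainder on division = a + 2.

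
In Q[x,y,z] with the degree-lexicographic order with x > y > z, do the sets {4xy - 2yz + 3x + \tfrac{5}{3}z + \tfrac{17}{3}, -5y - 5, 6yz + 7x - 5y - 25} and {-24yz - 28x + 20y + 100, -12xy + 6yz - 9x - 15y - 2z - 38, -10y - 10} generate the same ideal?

Equality of ideals is decidable: compute both reduced Gröbner bases (unique for the ordering) and check whether they agree.
Buchberger on the first generating set:
f_1 = 4xy - 2yz + 3x + \tfrac{5}{3}z + \tfrac{17}{3}, LT = xy.
f_2 = -5y - 5, LT = y.
f_3 = 6yz + 7x - 5y - 25, LT = yz.

S(f_1,f_2): lcm = xy. S = -\tfrac{1}{2}yz - \tfrac{1}{4}x + \tfrac{5}{12}z + \tfrac{17}{12}.
  reduce S modulo (f_1, f_2, f_3):
  remainder -\tfrac{1}{4}x + \tfrac{11}{12}z + \tfrac{17}{12} ≠ 0; add g_4 = -\tfrac{1}{4}x + \tfrac{11}{12}z + \tfrac{17}{12} to the basis.

S(f_1,f_3): lcm = xyz. S = -\tfrac{1}{2}yz^{2} - \tfrac{7}{6}x^{2} + \tfrac{5}{6}xy + \tfrac{3}{4}xz + \tfrac{5}{12}z^{2} + \tfrac{25}{6}x + \tfrac{17}{12}z.
  reduce S modulo (f_1, f_2, f_3, g_4):
  remainder -\tfrac{649}{54}z^{2} - \tfrac{826}{27}z - \tfrac{1003}{54} ≠ 0; add g_5 = -\tfrac{649}{54}z^{2} - \tfrac{826}{27}z - \tfrac{1003}{54} to the basis.

S(f_2,f_3): lcm = yz. S = -\tfrac{7}{6}x + \tfrac{5}{6}y + z + \tfrac{25}{6}.
  reduce S modulo (f_1, f_2, f_3, g_4, g_5):
  remainder -\tfrac{59}{18}z - \tfrac{59}{18} ≠ 0; add g_6 = -\tfrac{59}{18}z - \tfrac{59}{18} to the basis.

The other S-polynomials (S(f_1,g_4), S(f_2,g_4), S(f_3,g_4), S(f_1,g_5), S(f_2,g_5), S(f_3,g_5), S(g_4,g_5), S(f_1,g_6), S(f_2,g_6), S(f_3,g_6), S(g_4,g_6), S(g_5,g_6)) all reduce to 0 modulo the current basis, so we have a Gröbner basis.
Inter-reduce: drop elements whose leading term is divisible by another's, tail-reduce, and make monic.
Reduced Gröbner basis: {x - 2, y + 1, z + 1}.

Buchberger on the second generating set:
h_1 = -24yz - 28x + 20y + 100, LT = yz.
h_2 = -12xy + 6yz - 9x - 15y - 2z - 38, LT = xy.
h_3 = -10y - 10, LT = y.

S(h_1,h_2): lcm = xyz. S = \tfrac{1}{2}yz^{2} + \tfrac{7}{6}x^{2} - \tfrac{5}{6}xy - \tfrac{3}{4}xz - \tfrac{5}{4}yz - \tfrac{1}{6}z^{2} - \tfrac{25}{6}x - \tfrac{19}{6}z.
  reduce S modulo (h_1, h_2, h_3):
  remainder \tfrac{7}{6}x^{2} - \tfrac{4}{3}xz - \tfrac{1}{6}z^{2} - \tfrac{25}{12}x - \tfrac{17}{18}z - \tfrac{185}{72} ≠ 0; add k_4 = \tfrac{7}{6}x^{2} - \tfrac{4}{3}xz - \tfrac{1}{6}z^{2} - \tfrac{25}{12}x - \tfrac{17}{18}z - \tfrac{185}{72} to the basis.

S(h_1,h_3): lcm = yz. S = \tfrac{7}{6}x - \tfrac{5}{6}y - z - \tfrac{25}{6}.
  reduce S modulo (h_1, h_2, h_3, k_4):
  remainder \tfrac{7}{6}x - z - \tfrac{10}{3} ≠ 0; add k_5 = \tfrac{7}{6}x - z - \tfrac{10}{3} to the basis.

S(h_2,h_3): lcm = xy. S = -\tfrac{1}{2}yz - \tfrac{1}{4}x + \tfrac{5}{4}y + \tfrac{1}{6}z + \tfrac{19}{6}.
  reduce S modulo (h_1, h_2, h_3, k_4, k_5):
  remainder \tfrac{19}{42}z + \tfrac{101}{84} ≠ 0; add k_6 = \tfrac{19}{42}z + \tfrac{101}{84} to the basis.

The other S-polynomials (S(h_1,k_4), S(h_2,k_4), S(h_3,k_4), S(h_1,k_5), S(h_2,k_5), S(h_3,k_5), S(k_4,k_5), S(h_1,k_6), S(h_2,k_6), S(h_3,k_6), S(k_4,k_6), S(k_5,k_6)) all reduce to 0 modulo the current basis, so we have a Gröbner basis.
Inter-reduce: drop elements whose leading term is divisible by another's, tail-reduce, and make monic.
Reduced Gröbner basis: {x - \tfrac{11}{19}, y + 1, z + \tfrac{101}{38}}.

These differ, so the ideals are not equal.

No, the ideals differ.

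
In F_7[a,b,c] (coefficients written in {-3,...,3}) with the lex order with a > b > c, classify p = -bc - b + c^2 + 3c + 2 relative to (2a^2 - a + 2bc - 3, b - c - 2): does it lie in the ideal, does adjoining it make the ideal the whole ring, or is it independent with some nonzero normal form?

-bc - b + c^2 + 3c + 2 lies in I (it reduces to 0).

First compute the reduced Gröbner basis of I by Buchberger's algorithm.
f_1 = 2a^2 - a + 2bc - 3, LT = a^2.
f_2 = b - c - 2, LT = b.

The S-polynomials (S(f_1,f_2)) all reduce to 0 modulo the current basis, so we have a Gröbner basis.
Inter-reduce: drop elements whose leading term is divisible by another's, tail-reduce, and make monic.
Reduced Gröbner basis: {a^2 + 3a + c^2 + 2c + 2, b - c - 2}.
Label its elements g_1 = a^2 + 3a + c^2 + 2c + 2, g_2 = b - c - 2.

Reduce p = -bc - b + c^2 + 3c + 2 modulo G:
  leading term bc: subtract (-c)·g_2 from -bc - b + c^2 + 3c + 2 → -b + c + 2
  leading term b: subtract (-1)·g_2 from -b + c + 2 → 0
  normal form = 0.
Since the normal form is 0, p ∈ I.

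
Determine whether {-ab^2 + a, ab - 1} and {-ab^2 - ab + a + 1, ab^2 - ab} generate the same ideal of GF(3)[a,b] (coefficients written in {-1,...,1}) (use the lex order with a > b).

No, the ideals differ.

For a fixed monomial order, each ideal has a unique reduced Gröbner basis; comparing bases decides equality.
Buchberger on the first generating set:
f_1 = -ab^2 + a, LT = ab^2.
f_2 = ab - 1, LT = ab.

S(f_1,f_2): lcm = ab^2. S = -a + b.
  reduce S modulo (f_1, f_2):
  remainder -a + b ≠ 0; add g_3 = -a + b to the basis.

S(f_1,g_3): lcm = ab^2. S = -a + b^3.
  reduce S modulo (f_1, f_2, g_3):
  remainder b^3 - b ≠ 0; add g_4 = b^3 - b to the basis.

S(f_2,g_3): lcm = ab. S = b^2 - 1.
  reduce S modulo (f_1, f_2, g_3, g_4):
  remainder b^2 - 1 ≠ 0; add g_5 = b^2 - 1 to the basis.

The other S-polynomials (S(f_1,g_4), S(f_2,g_4), S(g_3,g_4), S(f_1,g_5), S(f_2,g_5), S(g_3,g_5), S(g_4,g_5)) all reduce to 0 modulo the current basis, so we have a Gröbner basis.
Inter-reduce: drop elements whose leading term is divisible by another's, tail-reduce, and make monic.
Reduced Gröbner basis: {a - b, b^2 - 1}.

Buchberger on the second generating set:
h_1 = -ab^2 - ab + a + 1, LT = ab^2.
h_2 = ab^2 - ab, LT = ab^2.

S(h_1,h_2): lcm = ab^2. S = -ab - a - 1.
  reduce S modulo (h_1, h_2):
  remainder -ab - a - 1 ≠ 0; add k_3 = -ab - a - 1 to the basis.

S(h_1,k_3): lcm = ab^2. S = -a - b - 1.
  reduce S modulo (h_1, h_2, k_3):
  remainder -a - b - 1 ≠ 0; add k_4 = -a - b - 1 to the basis.

S(h_1,k_4): lcm = ab^2. S = ab - a - b^3 - b^2 - 1.
  reduce S modulo (h_1, h_2, k_3, k_4):
  remainder -b^3 - b^2 - b ≠ 0; add k_5 = -b^3 - b^2 - b to the basis.

S(k_3,k_4): lcm = ab. S = a - b^2 - b + 1.
  reduce S modulo (h_1, h_2, k_3, k_4, k_5):
  remainder -b^2 + b ≠ 0; add k_6 = -b^2 + b to the basis.

The other S-polynomials (S(h_2,k_3), S(h_2,k_4), S(h_1,k_5), S(h_2,k_5), S(k_3,k_5), S(k_4,k_5), S(h_1,k_6), S(h_2,k_6), S(k_3,k_6), S(k_4,k_6), S(k_5,k_6)) all reduce to 0 modulo the current basis, so we have a Gröbner basis.
Inter-reduce: drop elements whose leading term is divisible by another's, tail-reduce, and make monic.
Reduced Gröbner basis: {a + b + 1, b^2 - b}.

These differ, so the ideals are not equal.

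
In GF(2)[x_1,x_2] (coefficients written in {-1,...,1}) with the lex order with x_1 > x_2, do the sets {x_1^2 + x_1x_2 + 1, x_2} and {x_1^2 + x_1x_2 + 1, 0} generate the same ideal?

No, the ideals differ.

Two ideals are equal iff their reduced Gröbner bases coincide (the reduced basis is unique for a fixed ordering).
Buchberger on the first generating set:
f_1 = x_1^2 + x_1x_2 + 1, LT = x_1^2.
f_2 = x_2, LT = x_2.

The S-polynomials (S(f_1,f_2)) all reduce to 0 modulo the current basis, so we have a Gröbner basis.
Inter-reduce: drop elements whose leading term is divisible by another's, tail-reduce, and make monic.
Reduced Gröbner basis: {x_1^2 + 1, x_2}.

Buchberger on the second generating set:
h_1 = x_1^2 + x_1x_2 + 1, LT = x_1^2.

No S-polynomials remain, so we have a Gröbner basis.
Inter-reduce: drop elements whose leading term is divisible by another's, tail-reduce, and make monic.
Reduced Gröbner basis: {x_1^2 + x_1x_2 + 1}.

The bases are distinct; the ideals are different.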